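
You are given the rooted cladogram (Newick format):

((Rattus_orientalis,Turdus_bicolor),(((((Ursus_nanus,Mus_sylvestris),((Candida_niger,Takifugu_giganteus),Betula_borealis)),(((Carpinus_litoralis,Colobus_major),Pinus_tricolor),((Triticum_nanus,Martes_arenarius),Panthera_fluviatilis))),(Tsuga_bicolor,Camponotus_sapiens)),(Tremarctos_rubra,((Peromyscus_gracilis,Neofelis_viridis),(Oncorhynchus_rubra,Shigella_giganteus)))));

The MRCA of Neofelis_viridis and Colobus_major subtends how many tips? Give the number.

18

The MRCA of Neofelis_viridis and Colobus_major is the node subtending (((((Ursus_nanus,Mus_sylvestris),((Candida_niger,Takifugu_giganteus),Betula_borealis)),(((Carpinus_litoralis,Colobus_major),Pinus_tricolor),((Triticum_nanus,Martes_arenarius),Panthera_fluviatilis))),(Tsuga_bicolor,Camponotus_sapiens)),(Tremarctos_rubra,((Peromyscus_gracilis,Neofelis_viridis),(Oncorhynchus_rubra,Shigella_giganteus)))).
That clade contains 18 terminal taxa: Betula_borealis, Camponotus_sapiens, Candida_niger, Carpinus_litoralis, Colobus_major, Martes_arenarius, Mus_sylvestris, Neofelis_viridis, Oncorhynchus_rubra, Panthera_fluviatilis, Peromyscus_gracilis, Pinus_tricolor, Shigella_giganteus, Takifugu_giganteus, Tremarctos_rubra, Triticum_nanus, Tsuga_bicolor, Ursus_nanus.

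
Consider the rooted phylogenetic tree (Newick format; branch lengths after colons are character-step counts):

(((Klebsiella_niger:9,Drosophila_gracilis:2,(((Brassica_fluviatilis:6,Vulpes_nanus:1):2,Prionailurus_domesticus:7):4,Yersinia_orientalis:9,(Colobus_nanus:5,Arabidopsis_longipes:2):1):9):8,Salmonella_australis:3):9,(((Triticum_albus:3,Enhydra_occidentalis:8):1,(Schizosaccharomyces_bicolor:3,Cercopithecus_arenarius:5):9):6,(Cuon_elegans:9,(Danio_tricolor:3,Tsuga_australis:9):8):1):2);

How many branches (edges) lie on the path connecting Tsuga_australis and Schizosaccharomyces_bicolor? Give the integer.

6

The MRCA of Tsuga_australis and Schizosaccharomyces_bicolor is the node subtending (((Triticum_albus,Enhydra_occidentalis),(Schizosaccharomyces_bicolor,Cercopithecus_arenarius)),(Cuon_elegans,(Danio_tricolor,Tsuga_australis))).
From Tsuga_australis up to that node: 3 branches. From Schizosaccharomyces_bicolor up to the same node: 3 branches. Total: 3 + 3 = 6.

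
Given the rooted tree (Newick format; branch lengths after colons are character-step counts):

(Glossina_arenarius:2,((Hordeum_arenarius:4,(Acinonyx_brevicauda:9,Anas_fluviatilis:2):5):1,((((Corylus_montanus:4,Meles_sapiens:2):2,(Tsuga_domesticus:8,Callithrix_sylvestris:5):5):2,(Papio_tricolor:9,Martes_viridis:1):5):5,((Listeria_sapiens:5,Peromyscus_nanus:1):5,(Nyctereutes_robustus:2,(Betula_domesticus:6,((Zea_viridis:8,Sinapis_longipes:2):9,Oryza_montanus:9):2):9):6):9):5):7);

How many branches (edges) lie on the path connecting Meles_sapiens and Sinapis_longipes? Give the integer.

10

The MRCA of Meles_sapiens and Sinapis_longipes is the node subtending ((((Corylus_montanus,Meles_sapiens),(Tsuga_domesticus,Callithrix_sylvestris)),(Papio_tricolor,Martes_viridis)),((Listeria_sapiens,Peromyscus_nanus),(Nyctereutes_robustus,(Betula_domesticus,((Zea_viridis,Sinapis_longipes),Oryza_montanus))))).
From Meles_sapiens up to that node: 4 branches. From Sinapis_longipes up to the same node: 6 branches. Total: 4 + 6 = 10.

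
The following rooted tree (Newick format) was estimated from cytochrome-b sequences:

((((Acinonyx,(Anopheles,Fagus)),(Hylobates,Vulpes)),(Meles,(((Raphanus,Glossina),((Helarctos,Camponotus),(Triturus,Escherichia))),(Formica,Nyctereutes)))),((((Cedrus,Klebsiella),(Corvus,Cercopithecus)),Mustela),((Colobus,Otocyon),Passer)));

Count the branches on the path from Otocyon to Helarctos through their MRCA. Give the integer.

11

The MRCA of Otocyon and Helarctos is the root of the tree.
From Otocyon up to that node: 4 branches. From Helarctos up to the same node: 7 branches. Total: 4 + 7 = 11.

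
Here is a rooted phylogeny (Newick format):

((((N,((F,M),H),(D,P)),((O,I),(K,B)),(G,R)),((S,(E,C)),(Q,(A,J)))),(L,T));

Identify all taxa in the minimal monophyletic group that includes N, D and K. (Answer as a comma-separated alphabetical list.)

B, D, F, G, H, I, K, M, N, O, P, R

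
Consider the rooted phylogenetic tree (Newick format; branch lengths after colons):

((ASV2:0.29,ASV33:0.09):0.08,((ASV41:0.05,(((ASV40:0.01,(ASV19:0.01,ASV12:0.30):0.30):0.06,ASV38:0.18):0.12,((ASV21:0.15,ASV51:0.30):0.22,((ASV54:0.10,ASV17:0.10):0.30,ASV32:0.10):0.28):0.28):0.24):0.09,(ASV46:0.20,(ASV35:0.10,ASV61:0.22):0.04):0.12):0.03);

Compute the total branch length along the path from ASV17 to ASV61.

The path runs ASV17 → … → MRCA → … → ASV61; the MRCA is the node subtending ((ASV41,(((ASV40,(ASV19,ASV12)),ASV38),((ASV21,ASV51),((ASV54,ASV17),ASV32)))),(ASV46,(ASV35,ASV61))).
Branch lengths along that path: 0.10 + 0.30 + 0.28 + 0.28 + 0.24 + 0.09 + 0.12 + 0.04 + 0.22 = 1.67.

1.67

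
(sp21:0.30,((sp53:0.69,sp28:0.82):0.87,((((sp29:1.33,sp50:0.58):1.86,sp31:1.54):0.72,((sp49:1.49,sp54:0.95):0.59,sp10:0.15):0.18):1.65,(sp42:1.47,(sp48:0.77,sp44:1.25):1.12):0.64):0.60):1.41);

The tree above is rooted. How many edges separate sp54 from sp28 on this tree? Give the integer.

The MRCA of sp54 and sp28 is the node subtending ((sp53,sp28),((((sp29,sp50),sp31),((sp49,sp54),sp10)),(sp42,(sp48,sp44)))).
From sp54 up to that node: 5 branches. From sp28 up to the same node: 2 branches. Total: 5 + 2 = 7.

7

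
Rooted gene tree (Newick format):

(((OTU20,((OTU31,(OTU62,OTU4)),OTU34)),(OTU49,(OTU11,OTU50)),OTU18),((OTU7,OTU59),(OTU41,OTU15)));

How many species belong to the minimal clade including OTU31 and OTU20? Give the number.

The MRCA of OTU31 and OTU20 is the node subtending (OTU20,((OTU31,(OTU62,OTU4)),OTU34)).
That clade contains 5 terminal taxa: OTU20, OTU31, OTU34, OTU4, OTU62.

5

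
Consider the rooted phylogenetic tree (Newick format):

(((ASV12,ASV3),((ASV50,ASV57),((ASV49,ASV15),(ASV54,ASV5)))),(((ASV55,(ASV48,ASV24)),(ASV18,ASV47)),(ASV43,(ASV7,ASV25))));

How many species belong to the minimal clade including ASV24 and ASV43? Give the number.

8

The MRCA of ASV24 and ASV43 is the node subtending (((ASV55,(ASV48,ASV24)),(ASV18,ASV47)),(ASV43,(ASV7,ASV25))).
That clade contains 8 terminal taxa: ASV18, ASV24, ASV25, ASV43, ASV47, ASV48, ASV55, ASV7.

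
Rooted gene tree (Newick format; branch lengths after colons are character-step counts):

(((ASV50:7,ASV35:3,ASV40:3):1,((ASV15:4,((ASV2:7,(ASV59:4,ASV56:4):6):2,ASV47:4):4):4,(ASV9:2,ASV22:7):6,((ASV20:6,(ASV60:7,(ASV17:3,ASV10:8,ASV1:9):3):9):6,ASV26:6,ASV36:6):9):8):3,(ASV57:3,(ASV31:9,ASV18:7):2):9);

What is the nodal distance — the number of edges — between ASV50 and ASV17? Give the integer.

The MRCA of ASV50 and ASV17 is the node subtending ((ASV50,ASV35,ASV40),((ASV15,((ASV2,(ASV59,ASV56)),ASV47)),(ASV9,ASV22),((ASV20,(ASV60,(ASV17,ASV10,ASV1))),ASV26,ASV36))).
From ASV50 up to that node: 2 branches. From ASV17 up to the same node: 6 branches. Total: 2 + 6 = 8.

8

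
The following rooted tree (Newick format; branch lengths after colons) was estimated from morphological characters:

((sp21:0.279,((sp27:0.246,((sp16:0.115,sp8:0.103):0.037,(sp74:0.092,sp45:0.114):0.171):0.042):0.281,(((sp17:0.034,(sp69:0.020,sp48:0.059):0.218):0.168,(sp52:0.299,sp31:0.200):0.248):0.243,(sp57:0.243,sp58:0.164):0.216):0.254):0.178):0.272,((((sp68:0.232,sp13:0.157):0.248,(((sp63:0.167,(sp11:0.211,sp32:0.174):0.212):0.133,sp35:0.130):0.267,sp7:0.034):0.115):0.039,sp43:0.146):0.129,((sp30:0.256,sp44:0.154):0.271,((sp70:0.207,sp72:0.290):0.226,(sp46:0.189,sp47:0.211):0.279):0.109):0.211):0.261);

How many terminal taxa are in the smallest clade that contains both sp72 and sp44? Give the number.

The MRCA of sp72 and sp44 is the node subtending ((sp30,sp44),((sp70,sp72),(sp46,sp47))).
That clade contains 6 terminal taxa: sp30, sp44, sp46, sp47, sp70, sp72.

6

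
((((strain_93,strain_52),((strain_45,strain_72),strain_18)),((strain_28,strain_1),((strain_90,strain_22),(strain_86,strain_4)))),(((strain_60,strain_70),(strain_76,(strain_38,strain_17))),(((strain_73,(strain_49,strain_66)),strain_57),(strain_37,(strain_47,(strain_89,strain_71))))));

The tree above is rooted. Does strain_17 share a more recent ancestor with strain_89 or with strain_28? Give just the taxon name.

strain_89

The MRCA of strain_17 and strain_89 subtends (((strain_60,strain_70),(strain_76,(strain_38,strain_17))),(((strain_73,(strain_49,strain_66)),strain_57),(strain_37,(strain_47,(strain_89,strain_71))))) (13 taxa).
The MRCA of strain_17 and strain_28 is the root, subtending the entire tree (24 taxa).
The first is nested inside the second, so strain_17 shares a more recent common ancestor with strain_89.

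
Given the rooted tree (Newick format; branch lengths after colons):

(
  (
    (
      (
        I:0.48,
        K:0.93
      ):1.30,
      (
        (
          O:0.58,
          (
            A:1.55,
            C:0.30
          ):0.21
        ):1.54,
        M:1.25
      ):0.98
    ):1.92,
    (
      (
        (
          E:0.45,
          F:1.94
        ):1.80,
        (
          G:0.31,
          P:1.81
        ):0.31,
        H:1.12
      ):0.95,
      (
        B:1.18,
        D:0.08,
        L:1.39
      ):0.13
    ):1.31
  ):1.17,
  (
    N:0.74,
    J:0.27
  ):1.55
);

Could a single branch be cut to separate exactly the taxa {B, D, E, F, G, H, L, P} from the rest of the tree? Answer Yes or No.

The most recent common ancestor of these taxa subtends (((E,F),(G,P),H),(B,D,L)).
That clade has exactly 8 tips — every listed taxon and nothing else — so the group is monophyletic.

Yes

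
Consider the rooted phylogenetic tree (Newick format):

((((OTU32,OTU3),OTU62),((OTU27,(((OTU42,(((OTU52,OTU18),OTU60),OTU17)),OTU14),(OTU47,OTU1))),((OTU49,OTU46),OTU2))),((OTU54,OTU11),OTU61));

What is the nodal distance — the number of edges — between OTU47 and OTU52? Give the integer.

The MRCA of OTU47 and OTU52 is the node subtending (((OTU42,(((OTU52,OTU18),OTU60),OTU17)),OTU14),(OTU47,OTU1)).
From OTU47 up to that node: 2 branches. From OTU52 up to the same node: 6 branches. Total: 2 + 6 = 8.

8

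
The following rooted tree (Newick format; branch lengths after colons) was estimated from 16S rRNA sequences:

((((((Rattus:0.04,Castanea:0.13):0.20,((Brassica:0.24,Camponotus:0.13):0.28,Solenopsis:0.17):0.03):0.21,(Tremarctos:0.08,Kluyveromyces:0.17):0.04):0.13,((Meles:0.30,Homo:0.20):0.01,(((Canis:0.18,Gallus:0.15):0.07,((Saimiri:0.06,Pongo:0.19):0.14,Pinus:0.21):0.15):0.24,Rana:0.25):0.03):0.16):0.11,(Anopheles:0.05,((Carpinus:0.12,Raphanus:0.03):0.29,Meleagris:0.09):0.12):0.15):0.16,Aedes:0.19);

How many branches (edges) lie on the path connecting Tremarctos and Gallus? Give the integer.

8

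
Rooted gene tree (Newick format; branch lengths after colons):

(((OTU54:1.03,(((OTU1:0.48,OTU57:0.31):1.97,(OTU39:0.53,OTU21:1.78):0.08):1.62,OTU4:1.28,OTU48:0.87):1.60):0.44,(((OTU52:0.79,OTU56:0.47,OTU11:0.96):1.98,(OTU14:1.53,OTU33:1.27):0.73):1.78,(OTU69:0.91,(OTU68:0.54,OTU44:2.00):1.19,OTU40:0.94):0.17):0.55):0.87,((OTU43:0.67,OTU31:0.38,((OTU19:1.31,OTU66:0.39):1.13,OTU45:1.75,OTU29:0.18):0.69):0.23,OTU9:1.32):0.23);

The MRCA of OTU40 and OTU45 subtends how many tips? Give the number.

23

The MRCA of OTU40 and OTU45 is the root, so the clade is the entire tree.
That clade contains 23 terminal taxa: OTU1, OTU11, OTU14, OTU19, OTU21, OTU29, OTU31, OTU33, OTU39, OTU4, OTU40, OTU43, OTU44, OTU45, OTU48, OTU52, OTU54, OTU56, OTU57, OTU66, OTU68, OTU69, OTU9.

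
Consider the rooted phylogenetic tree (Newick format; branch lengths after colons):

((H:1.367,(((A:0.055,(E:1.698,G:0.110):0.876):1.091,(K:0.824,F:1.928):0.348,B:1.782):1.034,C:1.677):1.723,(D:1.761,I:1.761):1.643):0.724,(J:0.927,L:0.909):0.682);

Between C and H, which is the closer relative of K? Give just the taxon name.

C

The MRCA of K and C subtends (((A,(E,G)),(K,F),B),C) (7 taxa).
The MRCA of K and H subtends (H,(((A,(E,G)),(K,F),B),C),(D,I)) (10 taxa).
The first is nested inside the second, so K shares a more recent common ancestor with C.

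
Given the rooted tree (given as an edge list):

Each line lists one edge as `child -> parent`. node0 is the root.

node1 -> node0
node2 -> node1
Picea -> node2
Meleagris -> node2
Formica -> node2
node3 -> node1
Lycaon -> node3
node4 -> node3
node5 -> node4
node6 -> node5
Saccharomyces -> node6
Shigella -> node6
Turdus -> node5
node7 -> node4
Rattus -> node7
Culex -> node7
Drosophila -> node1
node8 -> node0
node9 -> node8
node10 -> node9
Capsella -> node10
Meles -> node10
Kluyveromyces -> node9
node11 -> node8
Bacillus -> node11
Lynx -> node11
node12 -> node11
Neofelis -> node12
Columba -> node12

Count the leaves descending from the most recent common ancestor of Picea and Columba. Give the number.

17

The MRCA of Picea and Columba is the root, so the clade is the entire tree.
That clade contains 17 terminal taxa: Bacillus, Capsella, Columba, Culex, Drosophila, Formica, Kluyveromyces, Lycaon, Lynx, Meleagris, Meles, Neofelis, Picea, Rattus, Saccharomyces, Shigella, Turdus.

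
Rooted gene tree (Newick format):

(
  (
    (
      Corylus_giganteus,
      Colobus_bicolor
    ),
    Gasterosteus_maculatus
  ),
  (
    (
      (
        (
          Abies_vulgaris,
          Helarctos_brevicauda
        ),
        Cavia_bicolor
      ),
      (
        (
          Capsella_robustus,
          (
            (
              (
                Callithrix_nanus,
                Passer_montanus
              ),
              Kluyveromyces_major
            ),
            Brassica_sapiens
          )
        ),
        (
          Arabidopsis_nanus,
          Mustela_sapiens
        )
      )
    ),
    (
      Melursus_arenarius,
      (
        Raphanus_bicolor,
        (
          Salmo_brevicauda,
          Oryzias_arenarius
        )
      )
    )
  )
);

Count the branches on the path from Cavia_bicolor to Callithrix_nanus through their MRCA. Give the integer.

The MRCA of Cavia_bicolor and Callithrix_nanus is the node subtending (((Abies_vulgaris,Helarctos_brevicauda),Cavia_bicolor),((Capsella_robustus,(((Callithrix_nanus,Passer_montanus),Kluyveromyces_major),Brassica_sapiens)),(Arabidopsis_nanus,Mustela_sapiens))).
From Cavia_bicolor up to that node: 2 branches. From Callithrix_nanus up to the same node: 6 branches. Total: 2 + 6 = 8.

8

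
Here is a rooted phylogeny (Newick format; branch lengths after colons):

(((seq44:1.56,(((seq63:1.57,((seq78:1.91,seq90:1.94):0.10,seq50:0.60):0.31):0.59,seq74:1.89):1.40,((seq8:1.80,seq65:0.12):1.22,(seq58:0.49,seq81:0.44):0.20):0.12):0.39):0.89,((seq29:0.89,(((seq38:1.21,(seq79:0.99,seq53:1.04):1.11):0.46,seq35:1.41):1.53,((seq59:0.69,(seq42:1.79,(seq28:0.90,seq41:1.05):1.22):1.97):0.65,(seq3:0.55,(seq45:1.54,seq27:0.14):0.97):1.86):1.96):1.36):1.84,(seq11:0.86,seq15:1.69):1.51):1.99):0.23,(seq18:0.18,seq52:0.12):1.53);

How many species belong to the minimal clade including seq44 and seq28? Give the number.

24

The MRCA of seq44 and seq28 is the node subtending ((seq44,(((seq63,((seq78,seq90),seq50)),seq74),((seq8,seq65),(seq58,seq81)))),((seq29,(((seq38,(seq79,seq53)),seq35),((seq59,(seq42,(seq28,seq41))),(seq3,(seq45,seq27))))),(seq11,seq15))).
That clade contains 24 terminal taxa: seq11, seq15, seq27, seq28, seq29, seq3, seq35, seq38, seq41, seq42, seq44, seq45, seq50, seq53, seq58, seq59, seq63, seq65, seq74, seq78, seq79, seq8, seq81, seq90.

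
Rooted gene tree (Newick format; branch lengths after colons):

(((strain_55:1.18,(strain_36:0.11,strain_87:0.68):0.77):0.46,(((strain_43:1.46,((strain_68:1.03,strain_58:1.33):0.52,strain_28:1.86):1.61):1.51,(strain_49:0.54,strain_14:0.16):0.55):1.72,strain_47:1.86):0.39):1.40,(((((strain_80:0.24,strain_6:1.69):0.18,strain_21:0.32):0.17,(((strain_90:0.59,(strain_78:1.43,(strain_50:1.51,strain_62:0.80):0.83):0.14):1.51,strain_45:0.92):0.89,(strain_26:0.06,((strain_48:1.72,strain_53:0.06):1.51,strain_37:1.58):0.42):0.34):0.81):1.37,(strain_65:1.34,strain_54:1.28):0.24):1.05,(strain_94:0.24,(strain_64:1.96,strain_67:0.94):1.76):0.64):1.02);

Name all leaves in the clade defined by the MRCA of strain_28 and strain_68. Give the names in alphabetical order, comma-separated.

strain_28, strain_58, strain_68

Tracing strain_28: it sits inside ((strain_68,strain_58),strain_28).
Tracing strain_68: it sits inside (strain_68,strain_58).
The smallest clade enclosing both is ((strain_68,strain_58),strain_28); the answer is its 3 terminal taxa in alphabetical order.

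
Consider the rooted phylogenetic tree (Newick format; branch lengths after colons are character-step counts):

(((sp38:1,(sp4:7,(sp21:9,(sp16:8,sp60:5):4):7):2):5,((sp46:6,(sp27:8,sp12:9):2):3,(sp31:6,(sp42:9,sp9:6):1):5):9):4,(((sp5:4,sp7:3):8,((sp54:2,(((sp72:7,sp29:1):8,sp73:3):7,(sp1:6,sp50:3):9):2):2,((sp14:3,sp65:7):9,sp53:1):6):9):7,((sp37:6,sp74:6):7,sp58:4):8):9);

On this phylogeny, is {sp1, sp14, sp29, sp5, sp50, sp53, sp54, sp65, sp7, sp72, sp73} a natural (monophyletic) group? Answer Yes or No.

The most recent common ancestor of these taxa subtends ((sp5,sp7),((sp54,(((sp72,sp29),sp73),(sp1,sp50))),((sp14,sp65),sp53))).
That clade has exactly 11 tips — every listed taxon and nothing else — so the group is monophyletic.

Yes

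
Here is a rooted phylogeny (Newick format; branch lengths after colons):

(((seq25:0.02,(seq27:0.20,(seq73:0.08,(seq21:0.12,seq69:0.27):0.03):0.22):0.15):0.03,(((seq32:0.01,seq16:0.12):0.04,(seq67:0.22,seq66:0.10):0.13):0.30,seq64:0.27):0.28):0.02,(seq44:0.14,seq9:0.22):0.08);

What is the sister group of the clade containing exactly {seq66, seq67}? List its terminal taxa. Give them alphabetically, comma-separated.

seq16, seq32

The clade containing exactly {seq66, seq67} attaches to the tree at the node subtending ((seq32,seq16),(seq67,seq66)).
The other lineage descending from that same node — the sister group — is (seq32,seq16); its 2 tips in alphabetical order are the answer.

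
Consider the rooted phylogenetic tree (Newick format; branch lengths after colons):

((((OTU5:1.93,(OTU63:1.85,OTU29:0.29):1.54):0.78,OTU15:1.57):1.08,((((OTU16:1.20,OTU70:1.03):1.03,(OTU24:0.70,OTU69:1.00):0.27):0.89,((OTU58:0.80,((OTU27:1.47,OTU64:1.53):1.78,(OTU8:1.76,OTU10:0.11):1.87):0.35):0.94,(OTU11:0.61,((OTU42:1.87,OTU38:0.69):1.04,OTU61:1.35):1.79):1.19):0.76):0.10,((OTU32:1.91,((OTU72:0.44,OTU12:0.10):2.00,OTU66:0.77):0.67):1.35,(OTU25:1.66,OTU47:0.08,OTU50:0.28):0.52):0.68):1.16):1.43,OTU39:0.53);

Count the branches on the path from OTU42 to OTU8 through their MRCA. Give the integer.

The MRCA of OTU42 and OTU8 is the node subtending ((OTU58,((OTU27,OTU64),(OTU8,OTU10))),(OTU11,((OTU42,OTU38),OTU61))).
From OTU42 up to that node: 4 branches. From OTU8 up to the same node: 4 branches. Total: 4 + 4 = 8.

8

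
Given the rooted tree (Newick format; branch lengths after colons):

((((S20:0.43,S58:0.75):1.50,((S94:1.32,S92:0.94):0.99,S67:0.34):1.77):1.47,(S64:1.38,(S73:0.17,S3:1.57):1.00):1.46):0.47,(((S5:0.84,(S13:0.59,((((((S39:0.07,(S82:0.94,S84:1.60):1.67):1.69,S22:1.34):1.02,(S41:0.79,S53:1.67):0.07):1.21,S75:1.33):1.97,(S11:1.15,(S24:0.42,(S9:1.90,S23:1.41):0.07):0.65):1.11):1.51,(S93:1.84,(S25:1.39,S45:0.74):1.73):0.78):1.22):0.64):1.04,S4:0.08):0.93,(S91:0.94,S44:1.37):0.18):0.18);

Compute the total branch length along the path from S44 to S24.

The path runs S44 → … → MRCA → … → S24; the MRCA is the node subtending (((S5,(S13,((((((S39,(S82,S84)),S22),(S41,S53)),S75),(S11,(S24,(S9,S23)))),(S93,(S25,S45))))),S4),(S91,S44)).
Branch lengths along that path: 1.37 + 0.18 + 0.93 + 1.04 + 0.64 + 1.22 + 1.51 + 1.11 + 0.65 + 0.42 = 9.07.

9.07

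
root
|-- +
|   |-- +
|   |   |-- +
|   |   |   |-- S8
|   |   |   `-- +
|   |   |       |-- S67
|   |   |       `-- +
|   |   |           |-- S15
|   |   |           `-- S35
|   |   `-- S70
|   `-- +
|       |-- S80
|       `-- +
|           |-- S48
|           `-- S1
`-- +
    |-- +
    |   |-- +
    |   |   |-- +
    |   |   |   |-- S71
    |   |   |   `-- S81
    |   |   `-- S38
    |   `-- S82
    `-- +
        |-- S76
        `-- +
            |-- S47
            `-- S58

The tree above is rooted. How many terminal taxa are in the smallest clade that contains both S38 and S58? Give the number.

The MRCA of S38 and S58 is the node subtending ((((S71,S81),S38),S82),(S76,(S47,S58))).
That clade contains 7 terminal taxa: S38, S47, S58, S71, S76, S81, S82.

7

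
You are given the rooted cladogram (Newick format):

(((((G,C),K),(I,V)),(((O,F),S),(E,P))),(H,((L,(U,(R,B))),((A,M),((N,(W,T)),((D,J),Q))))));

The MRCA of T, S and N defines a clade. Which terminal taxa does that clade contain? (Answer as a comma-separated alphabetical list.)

Tracing T: it sits inside (W,T).
Tracing S: it sits inside ((O,F),S).
Tracing N: it sits inside (N,(W,T)).
The smallest clade enclosing all 3 is the whole tree (their MRCA is the root), so the answer is all 23 tips in alphabetical order.

A, B, C, D, E, F, G, H, I, J, K, L, M, N, O, P, Q, R, S, T, U, V, W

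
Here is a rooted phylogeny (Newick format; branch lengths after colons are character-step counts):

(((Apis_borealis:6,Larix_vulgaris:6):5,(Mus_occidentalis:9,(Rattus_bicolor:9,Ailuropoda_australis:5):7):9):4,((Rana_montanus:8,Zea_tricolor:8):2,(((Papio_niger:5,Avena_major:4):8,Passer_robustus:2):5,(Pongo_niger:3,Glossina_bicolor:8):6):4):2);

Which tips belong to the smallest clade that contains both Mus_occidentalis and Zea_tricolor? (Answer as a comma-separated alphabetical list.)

Tracing Mus_occidentalis: it sits inside (Mus_occidentalis,(Rattus_bicolor,Ailuropoda_australis)).
Tracing Zea_tricolor: it sits inside (Rana_montanus,Zea_tricolor).
The smallest clade enclosing both is the whole tree (their MRCA is the root), so the answer is all 12 tips in alphabetical order.

Ailuropoda_australis, Apis_borealis, Avena_major, Glossina_bicolor, Larix_vulgaris, Mus_occidentalis, Papio_niger, Passer_robustus, Pongo_niger, Rana_montanus, Rattus_bicolor, Zea_tricolor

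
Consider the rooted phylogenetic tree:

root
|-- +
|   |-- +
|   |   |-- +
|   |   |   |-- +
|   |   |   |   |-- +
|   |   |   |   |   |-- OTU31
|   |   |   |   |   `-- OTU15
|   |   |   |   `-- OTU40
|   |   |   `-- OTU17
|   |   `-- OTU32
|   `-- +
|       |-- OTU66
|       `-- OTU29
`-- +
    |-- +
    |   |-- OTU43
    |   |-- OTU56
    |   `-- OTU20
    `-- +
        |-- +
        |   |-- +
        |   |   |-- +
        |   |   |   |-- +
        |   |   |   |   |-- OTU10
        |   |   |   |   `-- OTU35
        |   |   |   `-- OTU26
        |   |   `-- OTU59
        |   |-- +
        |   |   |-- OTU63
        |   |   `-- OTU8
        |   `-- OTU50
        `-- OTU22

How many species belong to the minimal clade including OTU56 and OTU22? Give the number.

11

The MRCA of OTU56 and OTU22 is the node subtending ((OTU43,OTU56,OTU20),(((((OTU10,OTU35),OTU26),OTU59),(OTU63,OTU8),OTU50),OTU22)).
That clade contains 11 terminal taxa: OTU10, OTU20, OTU22, OTU26, OTU35, OTU43, OTU50, OTU56, OTU59, OTU63, OTU8.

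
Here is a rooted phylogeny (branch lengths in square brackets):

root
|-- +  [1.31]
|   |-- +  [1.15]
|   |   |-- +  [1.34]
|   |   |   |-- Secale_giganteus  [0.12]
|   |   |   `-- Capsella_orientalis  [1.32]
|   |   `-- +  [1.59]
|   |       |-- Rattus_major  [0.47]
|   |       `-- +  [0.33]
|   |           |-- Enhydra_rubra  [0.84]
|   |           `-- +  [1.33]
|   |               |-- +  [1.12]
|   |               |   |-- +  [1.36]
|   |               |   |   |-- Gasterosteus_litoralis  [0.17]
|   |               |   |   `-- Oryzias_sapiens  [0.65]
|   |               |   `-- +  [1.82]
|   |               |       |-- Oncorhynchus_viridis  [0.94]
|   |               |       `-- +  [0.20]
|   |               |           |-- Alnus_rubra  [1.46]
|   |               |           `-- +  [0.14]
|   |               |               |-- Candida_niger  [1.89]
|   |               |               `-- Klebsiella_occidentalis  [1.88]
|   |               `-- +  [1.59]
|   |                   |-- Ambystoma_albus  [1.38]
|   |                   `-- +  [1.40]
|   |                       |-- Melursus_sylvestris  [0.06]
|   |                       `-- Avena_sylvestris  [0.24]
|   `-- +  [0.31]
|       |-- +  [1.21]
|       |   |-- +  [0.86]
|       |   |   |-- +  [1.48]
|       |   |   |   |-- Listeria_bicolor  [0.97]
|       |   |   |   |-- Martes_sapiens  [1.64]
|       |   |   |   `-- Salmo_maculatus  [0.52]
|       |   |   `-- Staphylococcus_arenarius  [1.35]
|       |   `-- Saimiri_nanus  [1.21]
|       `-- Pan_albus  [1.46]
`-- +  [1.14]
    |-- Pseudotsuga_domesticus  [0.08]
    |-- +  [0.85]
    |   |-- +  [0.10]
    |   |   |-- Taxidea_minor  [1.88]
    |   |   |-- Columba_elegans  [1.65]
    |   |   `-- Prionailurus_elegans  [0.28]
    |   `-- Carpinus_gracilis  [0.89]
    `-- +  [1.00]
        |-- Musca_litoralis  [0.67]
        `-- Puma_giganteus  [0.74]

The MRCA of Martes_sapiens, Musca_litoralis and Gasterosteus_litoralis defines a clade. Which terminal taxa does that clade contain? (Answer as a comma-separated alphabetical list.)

Tracing Martes_sapiens: it sits inside (Listeria_bicolor,Martes_sapiens,Salmo_maculatus).
Tracing Musca_litoralis: it sits inside (Musca_litoralis,Puma_giganteus).
Tracing Gasterosteus_litoralis: it sits inside (Gasterosteus_litoralis,Oryzias_sapiens).
The smallest clade enclosing all 3 is the whole tree (their MRCA is the root), so the answer is all 26 tips in alphabetical order.

Alnus_rubra, Ambystoma_albus, Avena_sylvestris, Candida_niger, Capsella_orientalis, Carpinus_gracilis, Columba_elegans, Enhydra_rubra, Gasterosteus_litoralis, Klebsiella_occidentalis, Listeria_bicolor, Martes_sapiens, Melursus_sylvestris, Musca_litoralis, Oncorhynchus_viridis, Oryzias_sapiens, Pan_albus, Prionailurus_elegans, Pseudotsuga_domesticus, Puma_giganteus, Rattus_major, Saimiri_nanus, Salmo_maculatus, Secale_giganteus, Staphylococcus_arenarius, Taxidea_minor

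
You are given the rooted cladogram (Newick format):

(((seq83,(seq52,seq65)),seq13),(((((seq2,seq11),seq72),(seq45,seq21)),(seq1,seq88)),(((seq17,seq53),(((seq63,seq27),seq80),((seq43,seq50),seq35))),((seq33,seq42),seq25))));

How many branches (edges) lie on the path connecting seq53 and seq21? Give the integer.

The MRCA of seq53 and seq21 is the node subtending (((((seq2,seq11),seq72),(seq45,seq21)),(seq1,seq88)),(((seq17,seq53),(((seq63,seq27),seq80),((seq43,seq50),seq35))),((seq33,seq42),seq25))).
From seq53 up to that node: 4 branches. From seq21 up to the same node: 4 branches. Total: 4 + 4 = 8.

8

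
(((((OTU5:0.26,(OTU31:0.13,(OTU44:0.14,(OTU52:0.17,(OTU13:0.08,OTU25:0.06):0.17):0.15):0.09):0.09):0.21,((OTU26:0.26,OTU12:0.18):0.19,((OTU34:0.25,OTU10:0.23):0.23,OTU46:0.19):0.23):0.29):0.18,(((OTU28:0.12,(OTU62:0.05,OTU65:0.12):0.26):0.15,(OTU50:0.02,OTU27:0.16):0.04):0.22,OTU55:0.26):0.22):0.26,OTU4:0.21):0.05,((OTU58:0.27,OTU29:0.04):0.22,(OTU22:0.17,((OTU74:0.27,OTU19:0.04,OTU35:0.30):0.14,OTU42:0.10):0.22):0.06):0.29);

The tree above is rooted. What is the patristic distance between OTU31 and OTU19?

The path runs OTU31 → … → MRCA → … → OTU19; the MRCA is the root of the tree.
Branch lengths along that path: 0.13 + 0.09 + 0.21 + 0.18 + 0.26 + 0.05 + 0.29 + 0.06 + 0.22 + 0.14 + 0.04 = 1.67.

1.67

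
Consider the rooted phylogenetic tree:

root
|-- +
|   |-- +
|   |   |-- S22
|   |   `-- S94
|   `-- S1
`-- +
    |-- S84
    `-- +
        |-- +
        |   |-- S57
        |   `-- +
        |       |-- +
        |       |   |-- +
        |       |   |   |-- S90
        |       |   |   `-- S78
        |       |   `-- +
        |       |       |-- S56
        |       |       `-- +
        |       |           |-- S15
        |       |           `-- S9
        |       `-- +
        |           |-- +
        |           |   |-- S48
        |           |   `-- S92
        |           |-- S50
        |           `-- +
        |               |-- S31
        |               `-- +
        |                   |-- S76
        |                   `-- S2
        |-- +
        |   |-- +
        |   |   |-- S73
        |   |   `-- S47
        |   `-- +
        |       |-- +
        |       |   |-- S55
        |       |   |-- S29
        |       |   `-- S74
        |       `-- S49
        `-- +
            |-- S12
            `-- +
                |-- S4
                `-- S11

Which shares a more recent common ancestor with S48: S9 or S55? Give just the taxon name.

The MRCA of S48 and S9 subtends (((S90,S78),(S56,(S15,S9))),((S48,S92),S50,(S31,(S76,S2)))) (11 taxa).
The MRCA of S48 and S55 subtends ((S57,(((S90,S78),(S56,(S15,S9))),((S48,S92),S50,(S31,(S76,S2))))),((S73,S47),((S55,S29,S74),S49)),(S12,(S4,S11))) (21 taxa).
The first is nested inside the second, so S48 shares a more recent common ancestor with S9.

S9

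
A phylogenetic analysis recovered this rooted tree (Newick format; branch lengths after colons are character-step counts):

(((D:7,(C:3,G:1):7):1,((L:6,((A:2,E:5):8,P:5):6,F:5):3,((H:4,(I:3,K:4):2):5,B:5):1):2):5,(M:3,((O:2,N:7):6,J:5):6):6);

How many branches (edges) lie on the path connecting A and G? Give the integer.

8

The MRCA of A and G is the node subtending ((D,(C,G)),((L,((A,E),P),F),((H,(I,K)),B))).
From A up to that node: 5 branches. From G up to the same node: 3 branches. Total: 5 + 3 = 8.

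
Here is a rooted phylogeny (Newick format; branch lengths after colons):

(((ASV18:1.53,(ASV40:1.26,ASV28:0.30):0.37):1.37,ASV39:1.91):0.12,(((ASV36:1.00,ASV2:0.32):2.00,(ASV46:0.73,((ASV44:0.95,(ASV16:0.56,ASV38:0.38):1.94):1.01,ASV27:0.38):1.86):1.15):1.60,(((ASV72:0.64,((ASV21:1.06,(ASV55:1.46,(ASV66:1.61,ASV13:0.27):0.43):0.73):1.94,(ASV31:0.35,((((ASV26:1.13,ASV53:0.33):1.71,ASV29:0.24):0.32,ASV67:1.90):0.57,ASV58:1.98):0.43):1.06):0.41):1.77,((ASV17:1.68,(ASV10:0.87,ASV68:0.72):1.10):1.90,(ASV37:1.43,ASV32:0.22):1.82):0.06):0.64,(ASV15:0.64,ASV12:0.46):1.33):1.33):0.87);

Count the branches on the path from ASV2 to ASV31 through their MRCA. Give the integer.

9

The MRCA of ASV2 and ASV31 is the node subtending (((ASV36,ASV2),(ASV46,((ASV44,(ASV16,ASV38)),ASV27))),(((ASV72,((ASV21,(ASV55,(ASV66,ASV13))),(ASV31,((((ASV26,ASV53),ASV29),ASV67),ASV58)))),((ASV17,(ASV10,ASV68)),(ASV37,ASV32))),(ASV15,ASV12))).
From ASV2 up to that node: 3 branches. From ASV31 up to the same node: 6 branches. Total: 3 + 6 = 9.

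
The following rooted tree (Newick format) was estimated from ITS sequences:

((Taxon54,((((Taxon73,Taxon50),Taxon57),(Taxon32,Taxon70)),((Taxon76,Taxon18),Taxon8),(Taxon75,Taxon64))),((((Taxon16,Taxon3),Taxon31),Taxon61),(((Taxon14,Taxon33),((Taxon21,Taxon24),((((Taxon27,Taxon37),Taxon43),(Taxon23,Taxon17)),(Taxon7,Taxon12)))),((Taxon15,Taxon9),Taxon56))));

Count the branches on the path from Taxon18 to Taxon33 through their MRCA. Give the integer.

The MRCA of Taxon18 and Taxon33 is the root of the tree.
From Taxon18 up to that node: 5 branches. From Taxon33 up to the same node: 5 branches. Total: 5 + 5 = 10.

10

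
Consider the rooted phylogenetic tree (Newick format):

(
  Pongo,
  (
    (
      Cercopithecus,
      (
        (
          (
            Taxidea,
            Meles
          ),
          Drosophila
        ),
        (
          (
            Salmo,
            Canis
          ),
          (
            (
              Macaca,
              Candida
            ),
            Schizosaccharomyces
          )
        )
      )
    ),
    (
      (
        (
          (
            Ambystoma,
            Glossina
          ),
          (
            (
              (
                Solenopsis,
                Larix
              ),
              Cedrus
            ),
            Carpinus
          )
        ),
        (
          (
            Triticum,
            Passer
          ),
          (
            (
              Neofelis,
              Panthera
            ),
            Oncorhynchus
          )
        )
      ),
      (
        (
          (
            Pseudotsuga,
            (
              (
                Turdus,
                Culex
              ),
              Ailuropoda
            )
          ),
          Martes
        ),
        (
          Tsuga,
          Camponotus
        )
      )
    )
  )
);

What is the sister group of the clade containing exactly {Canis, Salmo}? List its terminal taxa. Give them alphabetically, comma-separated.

Candida, Macaca, Schizosaccharomyces

The clade containing exactly {Canis, Salmo} attaches to the tree at the node subtending ((Salmo,Canis),((Macaca,Candida),Schizosaccharomyces)).
The other lineage descending from that same node — the sister group — is ((Macaca,Candida),Schizosaccharomyces); its 3 tips in alphabetical order are the answer.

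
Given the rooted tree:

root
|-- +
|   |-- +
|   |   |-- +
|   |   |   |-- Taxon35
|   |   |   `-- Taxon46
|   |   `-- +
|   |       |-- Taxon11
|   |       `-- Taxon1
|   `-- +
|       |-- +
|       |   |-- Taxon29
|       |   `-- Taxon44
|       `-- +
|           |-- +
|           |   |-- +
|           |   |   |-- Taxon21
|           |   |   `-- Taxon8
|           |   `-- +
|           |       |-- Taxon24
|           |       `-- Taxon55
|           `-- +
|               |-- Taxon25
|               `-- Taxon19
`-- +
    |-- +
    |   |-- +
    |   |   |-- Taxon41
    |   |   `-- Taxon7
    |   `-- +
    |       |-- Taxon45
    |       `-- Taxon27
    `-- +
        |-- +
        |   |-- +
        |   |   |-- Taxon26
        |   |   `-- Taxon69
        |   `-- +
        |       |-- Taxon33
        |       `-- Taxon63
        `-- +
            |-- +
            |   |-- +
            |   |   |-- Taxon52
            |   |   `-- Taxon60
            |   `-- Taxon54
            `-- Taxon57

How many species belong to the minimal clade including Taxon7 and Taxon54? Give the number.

The MRCA of Taxon7 and Taxon54 is the node subtending (((Taxon41,Taxon7),(Taxon45,Taxon27)),(((Taxon26,Taxon69),(Taxon33,Taxon63)),(((Taxon52,Taxon60),Taxon54),Taxon57))).
That clade contains 12 terminal taxa: Taxon26, Taxon27, Taxon33, Taxon41, Taxon45, Taxon52, Taxon54, Taxon57, Taxon60, Taxon63, Taxon69, Taxon7.

12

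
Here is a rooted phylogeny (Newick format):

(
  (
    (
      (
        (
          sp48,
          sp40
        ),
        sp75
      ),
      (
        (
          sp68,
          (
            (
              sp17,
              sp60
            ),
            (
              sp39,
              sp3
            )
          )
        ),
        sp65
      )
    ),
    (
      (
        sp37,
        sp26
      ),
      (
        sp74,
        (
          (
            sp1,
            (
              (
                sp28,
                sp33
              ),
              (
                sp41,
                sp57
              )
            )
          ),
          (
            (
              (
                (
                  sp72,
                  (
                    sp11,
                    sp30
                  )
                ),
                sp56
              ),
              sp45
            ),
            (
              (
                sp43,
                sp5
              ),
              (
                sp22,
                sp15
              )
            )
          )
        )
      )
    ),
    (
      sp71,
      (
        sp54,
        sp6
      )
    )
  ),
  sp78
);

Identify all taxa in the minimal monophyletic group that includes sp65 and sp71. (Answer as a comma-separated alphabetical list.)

Tracing sp65: it sits inside ((sp68,((sp17,sp60),(sp39,sp3))),sp65).
Tracing sp71: it sits inside (sp71,(sp54,sp6)).
The smallest clade enclosing both is ((((sp48,sp40),sp75),((sp68,((sp17,sp60),(sp39,sp3))),sp65)),((sp37,sp26),(sp74,((sp1,((sp28,sp33),(sp41,sp57))),((((sp72,(sp11,sp30)),sp56),sp45),((sp43,sp5),(sp22,sp15)))))),(sp71,(sp54,sp6))); the answer is its 29 terminal taxa in alphabetical order.

sp1, sp11, sp15, sp17, sp22, sp26, sp28, sp3, sp30, sp33, sp37, sp39, sp40, sp41, sp43, sp45, sp48, sp5, sp54, sp56, sp57, sp6, sp60, sp65, sp68, sp71, sp72, sp74, sp75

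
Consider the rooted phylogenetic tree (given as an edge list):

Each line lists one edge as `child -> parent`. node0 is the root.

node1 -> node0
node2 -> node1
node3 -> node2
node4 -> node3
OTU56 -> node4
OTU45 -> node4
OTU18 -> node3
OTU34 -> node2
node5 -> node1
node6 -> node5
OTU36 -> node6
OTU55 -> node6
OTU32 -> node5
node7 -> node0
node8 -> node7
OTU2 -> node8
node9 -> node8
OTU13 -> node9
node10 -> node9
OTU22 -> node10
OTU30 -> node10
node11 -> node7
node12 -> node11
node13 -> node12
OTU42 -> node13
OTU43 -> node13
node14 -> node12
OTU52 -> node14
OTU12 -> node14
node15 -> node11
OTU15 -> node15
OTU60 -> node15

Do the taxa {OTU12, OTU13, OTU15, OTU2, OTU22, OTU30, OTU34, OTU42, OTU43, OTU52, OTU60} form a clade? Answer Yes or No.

The MRCA of the listed taxa is the root, so the smallest clade containing them is the whole tree.
That clade also contains OTU18, OTU32, OTU36, OTU45, OTU55, OTU56, which are not in the proposed group, so the group is not monophyletic.

No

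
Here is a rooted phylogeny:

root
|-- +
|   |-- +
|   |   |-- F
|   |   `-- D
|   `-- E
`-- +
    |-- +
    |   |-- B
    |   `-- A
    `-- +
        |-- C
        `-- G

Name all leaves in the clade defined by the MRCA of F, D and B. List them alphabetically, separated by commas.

A, B, C, D, E, F, G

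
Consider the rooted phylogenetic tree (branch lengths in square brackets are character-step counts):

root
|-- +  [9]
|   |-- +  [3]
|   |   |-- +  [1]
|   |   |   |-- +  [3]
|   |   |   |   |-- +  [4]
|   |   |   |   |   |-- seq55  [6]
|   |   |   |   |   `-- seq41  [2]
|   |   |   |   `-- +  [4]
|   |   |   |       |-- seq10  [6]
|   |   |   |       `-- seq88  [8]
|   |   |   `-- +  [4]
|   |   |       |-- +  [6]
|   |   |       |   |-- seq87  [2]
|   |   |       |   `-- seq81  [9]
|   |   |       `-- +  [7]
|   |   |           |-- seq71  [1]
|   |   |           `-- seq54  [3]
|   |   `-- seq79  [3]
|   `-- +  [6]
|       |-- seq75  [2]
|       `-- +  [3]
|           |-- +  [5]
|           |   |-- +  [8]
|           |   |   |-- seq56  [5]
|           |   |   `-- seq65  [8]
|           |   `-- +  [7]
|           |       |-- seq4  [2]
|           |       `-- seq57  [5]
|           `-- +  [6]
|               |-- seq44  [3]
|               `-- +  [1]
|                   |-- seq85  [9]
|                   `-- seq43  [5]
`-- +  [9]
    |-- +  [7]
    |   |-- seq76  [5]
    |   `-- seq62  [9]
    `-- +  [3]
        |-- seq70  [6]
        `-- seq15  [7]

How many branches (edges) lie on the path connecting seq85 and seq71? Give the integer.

10

The MRCA of seq85 and seq71 is the node subtending (((((seq55,seq41),(seq10,seq88)),((seq87,seq81),(seq71,seq54))),seq79),(seq75,(((seq56,seq65),(seq4,seq57)),(seq44,(seq85,seq43))))).
From seq85 up to that node: 5 branches. From seq71 up to the same node: 5 branches. Total: 5 + 5 = 10.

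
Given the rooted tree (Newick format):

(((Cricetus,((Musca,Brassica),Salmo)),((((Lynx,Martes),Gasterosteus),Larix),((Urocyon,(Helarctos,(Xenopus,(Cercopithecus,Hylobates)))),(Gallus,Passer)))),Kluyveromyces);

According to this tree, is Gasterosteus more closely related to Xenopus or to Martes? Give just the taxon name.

Martes

The MRCA of Gasterosteus and Martes subtends ((Lynx,Martes),Gasterosteus) (3 taxa).
The MRCA of Gasterosteus and Xenopus subtends ((((Lynx,Martes),Gasterosteus),Larix),((Urocyon,(Helarctos,(Xenopus,(Cercopithecus,Hylobates)))),(Gallus,Passer))) (11 taxa).
The first is nested inside the second, so Gasterosteus shares a more recent common ancestor with Martes.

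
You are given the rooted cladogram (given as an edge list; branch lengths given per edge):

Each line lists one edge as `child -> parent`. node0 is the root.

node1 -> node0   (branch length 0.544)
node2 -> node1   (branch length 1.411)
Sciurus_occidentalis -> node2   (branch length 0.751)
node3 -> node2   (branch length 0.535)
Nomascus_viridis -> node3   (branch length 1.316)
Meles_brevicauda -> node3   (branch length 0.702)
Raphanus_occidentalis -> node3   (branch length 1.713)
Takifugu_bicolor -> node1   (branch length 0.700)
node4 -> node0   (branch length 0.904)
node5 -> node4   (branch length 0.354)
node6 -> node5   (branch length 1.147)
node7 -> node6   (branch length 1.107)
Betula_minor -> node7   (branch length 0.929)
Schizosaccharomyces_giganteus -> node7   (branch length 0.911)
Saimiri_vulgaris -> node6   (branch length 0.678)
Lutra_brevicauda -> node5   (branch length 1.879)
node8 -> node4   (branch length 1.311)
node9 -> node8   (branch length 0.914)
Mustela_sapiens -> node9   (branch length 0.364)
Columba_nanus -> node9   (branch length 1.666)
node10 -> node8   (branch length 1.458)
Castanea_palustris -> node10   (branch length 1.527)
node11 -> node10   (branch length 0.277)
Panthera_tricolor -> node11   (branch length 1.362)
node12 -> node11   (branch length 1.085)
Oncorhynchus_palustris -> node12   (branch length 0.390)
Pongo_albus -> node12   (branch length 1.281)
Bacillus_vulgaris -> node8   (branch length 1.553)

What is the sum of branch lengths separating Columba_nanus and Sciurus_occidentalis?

7.501

The path runs Columba_nanus → … → MRCA → … → Sciurus_occidentalis; the MRCA is the root of the tree.
Branch lengths along that path: 1.666 + 0.914 + 1.311 + 0.904 + 0.544 + 1.411 + 0.751 = 7.501.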